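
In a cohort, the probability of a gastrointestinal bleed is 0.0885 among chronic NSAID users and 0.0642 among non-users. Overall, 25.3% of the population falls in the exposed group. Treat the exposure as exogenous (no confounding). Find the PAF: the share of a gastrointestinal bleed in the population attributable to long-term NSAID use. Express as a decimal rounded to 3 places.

Let p₁ = 0.0885, p₀ = 0.0642.
Overall risk P(Y=1) = π·p₁ + (1−π)·p₀ = 0.253×0.0885 + 0.747×0.0642 = 0.070348.
Under exogeneity, PAF = [P(Y=1) − p₀] / P(Y=1).
PAF = (0.070348 − 0.0642) / 0.070348 ≈ 0.0874

PAF ≈ 0.087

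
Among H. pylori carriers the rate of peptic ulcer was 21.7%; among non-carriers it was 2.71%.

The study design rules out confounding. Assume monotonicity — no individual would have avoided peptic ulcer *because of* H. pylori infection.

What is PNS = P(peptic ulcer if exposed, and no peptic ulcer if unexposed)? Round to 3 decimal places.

PNS ≈ 0.190

p₁ = 0.217, p₀ = 0.0271.
Under exogeneity and monotonicity, PNS = p₁ − p₀.
PNS = 0.217 − 0.0271 = 0.1899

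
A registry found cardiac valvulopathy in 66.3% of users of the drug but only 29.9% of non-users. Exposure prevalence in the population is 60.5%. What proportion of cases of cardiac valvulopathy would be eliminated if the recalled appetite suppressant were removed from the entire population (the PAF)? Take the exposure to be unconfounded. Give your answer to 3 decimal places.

PAF ≈ 0.424

p₁ = 0.663, p₀ = 0.299.
Overall risk P(Y=1) = π·p₁ + (1−π)·p₀ = 0.605×0.663 + 0.395×0.299 = 0.51922.
Under exogeneity, PAF = [P(Y=1) − p₀] / P(Y=1).
PAF = (0.51922 − 0.299) / 0.51922 ≈ 0.4241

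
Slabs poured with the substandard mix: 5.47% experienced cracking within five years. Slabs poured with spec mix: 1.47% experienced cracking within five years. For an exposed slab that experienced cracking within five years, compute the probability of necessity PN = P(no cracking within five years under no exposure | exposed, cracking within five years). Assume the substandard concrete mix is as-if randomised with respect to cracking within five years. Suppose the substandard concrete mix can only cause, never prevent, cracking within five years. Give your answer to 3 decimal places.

p₁ = 0.0547, p₀ = 0.0147.
Under exogeneity and monotonicity, PN = (p₁ − p₀) / p₁.
PN = (0.0547 − 0.0147) / 0.0547 = 0.04 / 0.0547 ≈ 0.7313

PN ≈ 0.731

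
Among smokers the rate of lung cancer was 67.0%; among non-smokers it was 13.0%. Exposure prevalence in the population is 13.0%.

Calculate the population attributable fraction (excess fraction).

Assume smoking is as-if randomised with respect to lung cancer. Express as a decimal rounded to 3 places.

PAF ≈ 0.351

p₁ = 0.67, p₀ = 0.13.
Overall risk P(Y=1) = π·p₁ + (1−π)·p₀ = 0.13×0.67 + 0.87×0.13 = 0.2002.
Under exogeneity, PAF = [P(Y=1) − p₀] / P(Y=1).
PAF = (0.2002 − 0.13) / 0.2002 ≈ 0.3506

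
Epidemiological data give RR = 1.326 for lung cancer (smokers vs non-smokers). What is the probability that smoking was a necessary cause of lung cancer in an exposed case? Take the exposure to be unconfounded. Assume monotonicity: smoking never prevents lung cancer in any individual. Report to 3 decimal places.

Under exogeneity and monotonicity, PN = (RR − 1) / RR = 1 − 1/RR.
PN = (1.326 − 1) / 1.326 = 0.326 / 1.326 ≈ 0.2459

PN ≈ 0.246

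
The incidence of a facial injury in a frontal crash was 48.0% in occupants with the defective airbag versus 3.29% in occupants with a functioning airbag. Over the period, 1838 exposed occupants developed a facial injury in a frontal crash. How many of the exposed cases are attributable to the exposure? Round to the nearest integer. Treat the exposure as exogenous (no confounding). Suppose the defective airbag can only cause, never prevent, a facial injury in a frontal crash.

about 1712 cases

p₁ = 0.48, p₀ = 0.0329.
PN = (p₁ − p₀)/p₁ = (0.48 − 0.0329) / 0.48 ≈ 0.93146.
Attributable cases ≈ PN × (exposed cases) = 0.93146 × 1838 ≈ 1712.02.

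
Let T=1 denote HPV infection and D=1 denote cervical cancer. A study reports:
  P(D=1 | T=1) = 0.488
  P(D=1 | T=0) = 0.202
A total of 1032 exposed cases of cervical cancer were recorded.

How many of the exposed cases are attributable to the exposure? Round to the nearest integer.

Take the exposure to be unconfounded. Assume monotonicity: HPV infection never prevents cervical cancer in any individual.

Let p₁ = 0.488, p₀ = 0.202.
PN = (p₁ − p₀)/p₁ = (0.488 − 0.202) / 0.488 ≈ 0.58607.
Attributable cases ≈ PN × (exposed cases) = 0.58607 × 1032 ≈ 604.82.

about 605 cases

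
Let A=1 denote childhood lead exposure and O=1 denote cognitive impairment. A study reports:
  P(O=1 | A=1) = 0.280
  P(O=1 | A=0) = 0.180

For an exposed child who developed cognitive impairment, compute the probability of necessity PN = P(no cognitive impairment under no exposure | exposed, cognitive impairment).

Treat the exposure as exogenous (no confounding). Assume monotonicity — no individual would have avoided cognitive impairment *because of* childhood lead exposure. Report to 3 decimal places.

PN ≈ 0.357

Let p₁ = 0.28, p₀ = 0.18.
Under exogeneity and monotonicity, PN = (p₁ − p₀) / p₁.
PN = (0.28 − 0.18) / 0.28 = 0.1 / 0.28 ≈ 0.3571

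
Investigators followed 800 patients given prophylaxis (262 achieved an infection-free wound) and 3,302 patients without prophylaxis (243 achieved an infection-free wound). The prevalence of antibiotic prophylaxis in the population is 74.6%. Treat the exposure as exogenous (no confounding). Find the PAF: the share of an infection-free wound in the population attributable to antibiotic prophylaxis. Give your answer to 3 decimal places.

p₁ = P(outcome | exposed) = 262/800 = 0.3275
p₀ = P(outcome | unexposed) = 243/3302 = 0.073592
Overall risk P(Y=1) = π·p₁ + (1−π)·p₀ = 0.746×0.3275 + 0.254×0.073592 = 0.26301.
Under exogeneity, PAF = [P(Y=1) − p₀] / P(Y=1).
PAF = (0.26301 − 0.073592) / 0.26301 ≈ 0.7202

PAF ≈ 0.720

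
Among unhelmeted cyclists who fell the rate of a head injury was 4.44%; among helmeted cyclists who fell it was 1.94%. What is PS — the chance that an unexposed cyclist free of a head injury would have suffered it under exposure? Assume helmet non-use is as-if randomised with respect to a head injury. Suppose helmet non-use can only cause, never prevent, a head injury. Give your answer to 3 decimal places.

p₁ = 0.0444, p₀ = 0.0194.
Under exogeneity and monotonicity, PS = (p₁ − p₀) / (1 − p₀).
PS = (0.0444 − 0.0194) / (1 − 0.0194) = 0.025 / 0.9806 ≈ 0.0255

PS ≈ 0.025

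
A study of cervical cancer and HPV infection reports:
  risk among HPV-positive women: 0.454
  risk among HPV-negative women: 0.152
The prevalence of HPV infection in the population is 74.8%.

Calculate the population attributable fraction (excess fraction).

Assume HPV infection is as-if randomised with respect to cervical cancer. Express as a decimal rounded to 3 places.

PAF ≈ 0.598

Let p₁ = 0.454, p₀ = 0.152.
Overall risk P(Y=1) = π·p₁ + (1−π)·p₀ = 0.748×0.454 + 0.252×0.152 = 0.3779.
Under exogeneity, PAF = [P(Y=1) − p₀] / P(Y=1).
PAF = (0.3779 − 0.152) / 0.3779 ≈ 0.5978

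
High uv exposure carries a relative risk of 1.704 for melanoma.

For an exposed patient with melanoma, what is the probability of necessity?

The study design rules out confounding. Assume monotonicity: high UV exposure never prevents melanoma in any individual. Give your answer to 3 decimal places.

PN ≈ 0.413

Under exogeneity and monotonicity, PN = (RR − 1) / RR = 1 − 1/RR.
PN = (1.704 − 1) / 1.704 = 0.704 / 1.704 ≈ 0.4131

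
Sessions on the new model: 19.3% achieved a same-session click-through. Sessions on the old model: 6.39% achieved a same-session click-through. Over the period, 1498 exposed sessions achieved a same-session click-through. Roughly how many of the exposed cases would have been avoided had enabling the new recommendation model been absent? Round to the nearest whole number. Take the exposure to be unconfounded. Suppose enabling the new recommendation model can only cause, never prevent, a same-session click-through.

about 1002 cases

p₁ = 0.193, p₀ = 0.0639.
PN = (p₁ − p₀)/p₁ = (0.193 − 0.0639) / 0.193 ≈ 0.66891.
Attributable cases ≈ PN × (exposed cases) = 0.66891 × 1498 ≈ 1002.03.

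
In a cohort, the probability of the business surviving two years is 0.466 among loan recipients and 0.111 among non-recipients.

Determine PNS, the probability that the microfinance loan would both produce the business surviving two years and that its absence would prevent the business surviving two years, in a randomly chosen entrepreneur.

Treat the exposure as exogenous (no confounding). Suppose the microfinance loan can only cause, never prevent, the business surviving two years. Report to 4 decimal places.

Let p₁ = 0.466, p₀ = 0.111.
Under exogeneity and monotonicity, PNS = p₁ − p₀.
PNS = 0.466 − 0.111 = 0.355

PNS ≈ 0.3550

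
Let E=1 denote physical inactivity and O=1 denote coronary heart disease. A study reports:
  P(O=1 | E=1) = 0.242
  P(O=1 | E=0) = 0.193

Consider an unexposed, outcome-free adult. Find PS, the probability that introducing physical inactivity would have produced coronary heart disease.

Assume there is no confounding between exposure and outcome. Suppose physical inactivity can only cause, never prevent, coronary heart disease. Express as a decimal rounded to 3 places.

Let p₁ = 0.242, p₀ = 0.193.
Under exogeneity and monotonicity, PS = (p₁ − p₀) / (1 − p₀).
PS = (0.242 − 0.193) / (1 − 0.193) = 0.049 / 0.807 ≈ 0.0607

PS ≈ 0.061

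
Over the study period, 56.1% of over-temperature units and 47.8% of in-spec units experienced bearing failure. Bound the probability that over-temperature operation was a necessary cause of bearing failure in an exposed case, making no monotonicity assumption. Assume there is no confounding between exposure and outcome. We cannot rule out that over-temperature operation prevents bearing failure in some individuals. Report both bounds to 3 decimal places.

p₁ = 0.561, p₀ = 0.478.
Under exogeneity alone the bounds on PN are max{0,(p₁−p₀)/p₁} ≤ PN ≤ min{1,(1−p₀)/p₁}.
  lower = (p₁ − p₀)/p₁ = 0.083 / 0.561 ≈ 0.1480
  upper = min{1, (1 − p₀)/p₁} = 0.522 / 0.561 ≈ 0.9305

0.148 ≤ PN ≤ 0.930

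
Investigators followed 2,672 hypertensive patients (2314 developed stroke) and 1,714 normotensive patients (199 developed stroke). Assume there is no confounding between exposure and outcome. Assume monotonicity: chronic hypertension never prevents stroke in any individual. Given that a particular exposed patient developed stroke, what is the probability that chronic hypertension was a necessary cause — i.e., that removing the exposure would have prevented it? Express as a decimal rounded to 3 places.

p₁ = P(outcome | exposed) = 2314/2672 = 0.86602
p₀ = P(outcome | unexposed) = 199/1714 = 0.1161
Under exogeneity and monotonicity, PN = (p₁ − p₀) / p₁.
PN = (0.86602 − 0.1161) / 0.86602 = 0.74992 / 0.86602 ≈ 0.8659

PN ≈ 0.866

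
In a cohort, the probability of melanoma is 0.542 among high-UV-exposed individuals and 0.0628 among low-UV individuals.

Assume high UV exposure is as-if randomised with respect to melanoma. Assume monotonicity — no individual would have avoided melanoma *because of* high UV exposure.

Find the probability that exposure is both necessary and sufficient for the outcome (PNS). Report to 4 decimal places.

Let p₁ = 0.542, p₀ = 0.0628.
Under exogeneity and monotonicity, PNS = p₁ − p₀.
PNS = 0.542 − 0.0628 = 0.4792

PNS ≈ 0.4792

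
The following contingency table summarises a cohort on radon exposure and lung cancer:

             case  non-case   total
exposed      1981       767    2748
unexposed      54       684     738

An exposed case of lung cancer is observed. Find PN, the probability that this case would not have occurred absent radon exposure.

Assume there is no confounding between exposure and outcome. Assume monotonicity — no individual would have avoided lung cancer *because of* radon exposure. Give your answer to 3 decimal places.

p₁ = P(outcome | exposed) = 1981/2748 = 0.72089
p₀ = P(outcome | unexposed) = 54/738 = 0.073171
Under exogeneity and monotonicity, PN = (p₁ − p₀)/p₁.
PN = (0.72089 − 0.073171) / 0.72089 ≈ 0.8985

PN ≈ 0.898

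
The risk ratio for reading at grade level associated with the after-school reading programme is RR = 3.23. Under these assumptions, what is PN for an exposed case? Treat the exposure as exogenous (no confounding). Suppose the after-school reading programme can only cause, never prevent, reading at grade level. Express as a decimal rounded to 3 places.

PN ≈ 0.690

Under exogeneity and monotonicity, PN = (RR − 1) / RR = 1 − 1/RR.
PN = (3.23 − 1) / 3.23 = 2.23 / 3.23 ≈ 0.6904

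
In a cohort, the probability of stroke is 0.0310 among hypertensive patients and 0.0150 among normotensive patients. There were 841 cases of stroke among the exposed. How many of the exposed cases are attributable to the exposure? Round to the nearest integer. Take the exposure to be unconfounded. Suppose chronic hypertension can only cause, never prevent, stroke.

about 434 cases

Let p₁ = 0.031, p₀ = 0.015.
PN = (p₁ − p₀)/p₁ = (0.031 − 0.015) / 0.031 ≈ 0.51613.
Attributable cases ≈ PN × (exposed cases) = 0.51613 × 841 ≈ 434.06.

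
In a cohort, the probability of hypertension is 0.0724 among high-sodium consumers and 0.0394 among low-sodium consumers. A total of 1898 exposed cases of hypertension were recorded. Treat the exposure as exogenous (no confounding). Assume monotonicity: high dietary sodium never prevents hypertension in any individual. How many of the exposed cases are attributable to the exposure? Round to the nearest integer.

about 865 cases

Let p₁ = 0.0724, p₀ = 0.0394.
PN = (p₁ − p₀)/p₁ = (0.0724 − 0.0394) / 0.0724 ≈ 0.45580.
Attributable cases ≈ PN × (exposed cases) = 0.45580 × 1898 ≈ 865.11.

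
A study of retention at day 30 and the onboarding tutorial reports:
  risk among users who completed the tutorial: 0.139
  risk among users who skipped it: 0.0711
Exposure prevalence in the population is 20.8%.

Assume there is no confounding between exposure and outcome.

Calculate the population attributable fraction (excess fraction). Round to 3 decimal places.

Let p₁ = 0.139, p₀ = 0.0711.
Overall risk P(Y=1) = π·p₁ + (1−π)·p₀ = 0.208×0.139 + 0.792×0.0711 = 0.085223.
Under exogeneity, PAF = [P(Y=1) − p₀] / P(Y=1).
PAF = (0.085223 − 0.0711) / 0.085223 ≈ 0.1657

PAF ≈ 0.166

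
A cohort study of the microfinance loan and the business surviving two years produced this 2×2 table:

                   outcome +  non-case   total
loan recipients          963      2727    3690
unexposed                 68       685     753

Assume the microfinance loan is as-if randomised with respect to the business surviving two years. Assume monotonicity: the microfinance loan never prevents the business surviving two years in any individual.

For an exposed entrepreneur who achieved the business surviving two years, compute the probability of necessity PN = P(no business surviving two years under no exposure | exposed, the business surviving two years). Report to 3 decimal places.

p₁ = P(outcome | exposed) = 963/3690 = 0.26098
p₀ = P(outcome | unexposed) = 68/753 = 0.090305
Under exogeneity and monotonicity, PN = (p₁ − p₀)/p₁.
PN = (0.26098 − 0.090305) / 0.26098 ≈ 0.6540

PN ≈ 0.654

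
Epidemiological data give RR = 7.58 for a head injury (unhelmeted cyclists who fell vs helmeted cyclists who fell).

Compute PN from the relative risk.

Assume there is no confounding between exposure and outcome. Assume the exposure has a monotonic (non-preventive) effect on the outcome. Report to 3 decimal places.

Under exogeneity and monotonicity, PN = (RR − 1) / RR = 1 − 1/RR.
PN = (7.58 − 1) / 7.58 = 6.58 / 7.58 ≈ 0.8681

PN ≈ 0.868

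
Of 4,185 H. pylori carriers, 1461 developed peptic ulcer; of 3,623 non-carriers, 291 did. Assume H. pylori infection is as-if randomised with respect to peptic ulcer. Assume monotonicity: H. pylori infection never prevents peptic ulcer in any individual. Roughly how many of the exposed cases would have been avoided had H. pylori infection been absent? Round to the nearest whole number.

p₁ = P(outcome | exposed) = 1461/4185 = 0.3491
p₀ = P(outcome | unexposed) = 291/3623 = 0.08032
PN = (p₁ − p₀)/p₁ = (0.3491 − 0.08032) / 0.3491 ≈ 0.76992.
Attributable cases ≈ PN × (exposed cases) = 0.76992 × 1461 ≈ 1124.86.

about 1125 cases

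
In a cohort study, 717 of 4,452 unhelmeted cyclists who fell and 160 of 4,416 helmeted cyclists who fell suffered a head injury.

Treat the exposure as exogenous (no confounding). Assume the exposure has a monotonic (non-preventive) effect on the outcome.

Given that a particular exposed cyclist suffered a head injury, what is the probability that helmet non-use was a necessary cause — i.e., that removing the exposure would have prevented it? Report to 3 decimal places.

p₁ = P(outcome | exposed) = 717/4452 = 0.16105
p₀ = P(outcome | unexposed) = 160/4416 = 0.036232
Under exogeneity and monotonicity, PN = (p₁ − p₀) / p₁.
PN = (0.16105 − 0.036232) / 0.16105 = 0.12482 / 0.16105 ≈ 0.7750

PN ≈ 0.775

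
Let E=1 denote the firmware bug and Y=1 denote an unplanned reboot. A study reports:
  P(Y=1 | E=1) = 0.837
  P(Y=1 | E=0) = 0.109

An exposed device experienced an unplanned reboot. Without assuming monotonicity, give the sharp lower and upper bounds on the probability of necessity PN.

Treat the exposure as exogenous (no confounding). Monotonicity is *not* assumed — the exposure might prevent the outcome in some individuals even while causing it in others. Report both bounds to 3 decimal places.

0.870 ≤ PN ≤ 1.000

Let p₁ = 0.837, p₀ = 0.109.
Under exogeneity alone the bounds on PN are max{0,(p₁−p₀)/p₁} ≤ PN ≤ min{1,(1−p₀)/p₁}.
  lower = (p₁ − p₀)/p₁ = 0.728 / 0.837 ≈ 0.8698
  upper = min{1, (1 − p₀)/p₁} = 0.891 / 0.837 ≈ 1.0645 → capped at 1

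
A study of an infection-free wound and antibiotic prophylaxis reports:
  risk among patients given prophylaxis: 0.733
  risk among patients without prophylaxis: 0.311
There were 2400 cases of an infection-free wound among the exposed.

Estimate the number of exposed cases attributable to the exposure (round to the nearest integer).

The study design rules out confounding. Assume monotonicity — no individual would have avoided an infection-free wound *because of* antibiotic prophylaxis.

Let p₁ = 0.733, p₀ = 0.311.
PN = (p₁ − p₀)/p₁ = (0.733 − 0.311) / 0.733 ≈ 0.57572.
Attributable cases ≈ PN × (exposed cases) = 0.57572 × 2400 ≈ 1381.72.

about 1382 cases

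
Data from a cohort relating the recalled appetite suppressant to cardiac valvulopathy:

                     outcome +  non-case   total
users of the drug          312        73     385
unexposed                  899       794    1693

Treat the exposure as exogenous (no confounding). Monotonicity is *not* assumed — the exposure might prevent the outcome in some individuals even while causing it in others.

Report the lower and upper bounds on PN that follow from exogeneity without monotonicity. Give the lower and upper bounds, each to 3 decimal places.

p₁ = P(outcome | exposed) = 312/385 = 0.81039
p₀ = P(outcome | unexposed) = 899/1693 = 0.53101
Under exogeneity alone the bounds on PN are max{0,(p₁−p₀)/p₁} ≤ PN ≤ min{1,(1−p₀)/p₁}.
  lower = (p₁ − p₀)/p₁ = 0.27938 / 0.81039 ≈ 0.3447
  upper = min{1, (1 − p₀)/p₁} = 0.46899 / 0.81039 ≈ 0.5787

0.345 ≤ PN ≤ 0.579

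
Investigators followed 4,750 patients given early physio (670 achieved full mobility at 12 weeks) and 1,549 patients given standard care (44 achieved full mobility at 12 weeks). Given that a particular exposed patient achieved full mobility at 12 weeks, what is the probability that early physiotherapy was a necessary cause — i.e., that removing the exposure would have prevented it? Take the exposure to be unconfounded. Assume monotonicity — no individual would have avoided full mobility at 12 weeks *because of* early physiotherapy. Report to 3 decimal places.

p₁ = P(outcome | exposed) = 670/4750 = 0.14105
p₀ = P(outcome | unexposed) = 44/1549 = 0.028405
Under exogeneity and monotonicity, PN = (p₁ − p₀) / p₁.
PN = (0.14105 − 0.028405) / 0.14105 = 0.11265 / 0.14105 ≈ 0.7986

PN ≈ 0.799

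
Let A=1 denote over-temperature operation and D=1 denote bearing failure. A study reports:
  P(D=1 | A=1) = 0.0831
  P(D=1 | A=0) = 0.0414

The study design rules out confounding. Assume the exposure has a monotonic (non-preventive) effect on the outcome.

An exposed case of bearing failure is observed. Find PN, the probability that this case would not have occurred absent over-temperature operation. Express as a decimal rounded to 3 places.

Let p₁ = 0.0831, p₀ = 0.0414.
Under exogeneity and monotonicity, PN = (p₁ − p₀) / p₁.
PN = (0.0831 − 0.0414) / 0.0831 = 0.0417 / 0.0831 ≈ 0.5018

PN ≈ 0.502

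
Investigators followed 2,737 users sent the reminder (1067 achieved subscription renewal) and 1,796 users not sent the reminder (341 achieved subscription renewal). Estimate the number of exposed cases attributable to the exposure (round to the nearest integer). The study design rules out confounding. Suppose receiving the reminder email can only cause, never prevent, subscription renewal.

about 547 cases

p₁ = P(outcome | exposed) = 1067/2737 = 0.38984
p₀ = P(outcome | unexposed) = 341/1796 = 0.18987
PN = (p₁ − p₀)/p₁ = (0.38984 − 0.18987) / 0.38984 ≈ 0.51297.
Attributable cases ≈ PN × (exposed cases) = 0.51297 × 1067 ≈ 547.34.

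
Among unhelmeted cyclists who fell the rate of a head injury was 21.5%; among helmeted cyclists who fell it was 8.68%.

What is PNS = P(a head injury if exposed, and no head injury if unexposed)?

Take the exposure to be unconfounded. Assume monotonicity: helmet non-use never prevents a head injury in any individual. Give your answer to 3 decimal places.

p₁ = 0.215, p₀ = 0.0868.
Under exogeneity and monotonicity, PNS = p₁ − p₀.
PNS = 0.215 − 0.0868 = 0.1282

PNS ≈ 0.128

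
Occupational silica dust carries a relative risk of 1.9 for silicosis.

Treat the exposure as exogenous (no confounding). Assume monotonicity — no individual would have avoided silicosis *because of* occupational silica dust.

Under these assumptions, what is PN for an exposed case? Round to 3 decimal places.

Under exogeneity and monotonicity, PN = (RR − 1) / RR = 1 − 1/RR.
PN = (1.9 − 1) / 1.9 = 0.9 / 1.9 ≈ 0.4737

PN ≈ 0.474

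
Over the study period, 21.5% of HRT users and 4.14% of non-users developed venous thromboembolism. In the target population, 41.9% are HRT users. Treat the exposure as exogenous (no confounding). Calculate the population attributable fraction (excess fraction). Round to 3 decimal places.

p₁ = 0.215, p₀ = 0.0414.
Overall risk P(Y=1) = π·p₁ + (1−π)·p₀ = 0.419×0.215 + 0.581×0.0414 = 0.11414.
Under exogeneity, PAF = [P(Y=1) − p₀] / P(Y=1).
PAF = (0.11414 − 0.0414) / 0.11414 ≈ 0.6373

PAF ≈ 0.637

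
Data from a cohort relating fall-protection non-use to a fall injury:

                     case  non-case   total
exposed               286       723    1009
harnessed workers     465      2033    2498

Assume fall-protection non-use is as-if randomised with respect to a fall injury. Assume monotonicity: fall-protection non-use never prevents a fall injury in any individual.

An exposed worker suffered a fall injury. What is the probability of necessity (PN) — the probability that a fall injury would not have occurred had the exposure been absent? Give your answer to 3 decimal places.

p₁ = P(outcome | exposed) = 286/1009 = 0.28345
p₀ = P(outcome | unexposed) = 465/2498 = 0.18615
Under exogeneity and monotonicity, PN = (p₁ − p₀)/p₁.
PN = (0.28345 − 0.18615) / 0.28345 ≈ 0.3433

PN ≈ 0.343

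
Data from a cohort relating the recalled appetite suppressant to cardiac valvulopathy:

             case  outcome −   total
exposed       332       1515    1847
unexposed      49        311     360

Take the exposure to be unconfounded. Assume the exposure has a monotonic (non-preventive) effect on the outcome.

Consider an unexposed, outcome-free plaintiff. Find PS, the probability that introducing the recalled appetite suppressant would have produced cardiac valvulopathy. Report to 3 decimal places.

PS ≈ 0.051

p₁ = P(outcome | exposed) = 332/1847 = 0.17975
p₀ = P(outcome | unexposed) = 49/360 = 0.13611
Under exogeneity and monotonicity, PS = (p₁ − p₀)/(1 − p₀).
PS = (0.17975 − 0.13611) / 0.86389 ≈ 0.0505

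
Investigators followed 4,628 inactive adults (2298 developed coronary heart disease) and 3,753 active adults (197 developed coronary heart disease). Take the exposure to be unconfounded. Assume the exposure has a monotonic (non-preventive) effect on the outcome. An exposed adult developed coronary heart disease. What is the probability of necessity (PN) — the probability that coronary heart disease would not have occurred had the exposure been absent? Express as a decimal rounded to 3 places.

p₁ = P(outcome | exposed) = 2298/4628 = 0.49654
p₀ = P(outcome | unexposed) = 197/3753 = 0.052491
Under exogeneity and monotonicity, PN = (p₁ − p₀) / p₁.
PN = (0.49654 − 0.052491) / 0.49654 = 0.44405 / 0.49654 ≈ 0.8943

PN ≈ 0.894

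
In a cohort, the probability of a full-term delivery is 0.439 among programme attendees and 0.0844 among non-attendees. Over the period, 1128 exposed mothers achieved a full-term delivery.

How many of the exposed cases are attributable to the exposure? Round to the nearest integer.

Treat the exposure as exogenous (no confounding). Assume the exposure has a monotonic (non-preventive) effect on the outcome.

Let p₁ = 0.439, p₀ = 0.0844.
PN = (p₁ − p₀)/p₁ = (0.439 − 0.0844) / 0.439 ≈ 0.80774.
Attributable cases ≈ PN × (exposed cases) = 0.80774 × 1128 ≈ 911.14.

about 911 cases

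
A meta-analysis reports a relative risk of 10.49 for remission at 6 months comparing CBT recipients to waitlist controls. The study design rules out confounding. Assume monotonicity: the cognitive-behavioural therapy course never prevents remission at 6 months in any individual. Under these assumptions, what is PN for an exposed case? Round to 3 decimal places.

PN ≈ 0.905

Under exogeneity and monotonicity, PN = (RR − 1) / RR = 1 − 1/RR.
PN = (10.49 − 1) / 10.49 = 9.49 / 10.49 ≈ 0.9047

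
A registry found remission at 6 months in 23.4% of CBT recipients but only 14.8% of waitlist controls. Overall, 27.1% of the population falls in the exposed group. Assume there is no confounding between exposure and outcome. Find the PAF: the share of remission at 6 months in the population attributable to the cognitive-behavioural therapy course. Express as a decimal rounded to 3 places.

PAF ≈ 0.136

p₁ = 0.234, p₀ = 0.148.
Overall risk P(Y=1) = π·p₁ + (1−π)·p₀ = 0.271×0.234 + 0.729×0.148 = 0.17131.
Under exogeneity, PAF = [P(Y=1) − p₀] / P(Y=1).
PAF = (0.17131 − 0.148) / 0.17131 ≈ 0.1360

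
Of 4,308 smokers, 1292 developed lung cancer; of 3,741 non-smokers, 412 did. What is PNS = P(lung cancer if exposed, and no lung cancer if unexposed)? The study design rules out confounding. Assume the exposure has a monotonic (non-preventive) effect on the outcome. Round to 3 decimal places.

PNS ≈ 0.190

p₁ = P(outcome | exposed) = 1292/4308 = 0.29991
p₀ = P(outcome | unexposed) = 412/3741 = 0.11013
Under exogeneity and monotonicity, PNS = p₁ − p₀.
PNS = 0.29991 − 0.11013 = 0.18978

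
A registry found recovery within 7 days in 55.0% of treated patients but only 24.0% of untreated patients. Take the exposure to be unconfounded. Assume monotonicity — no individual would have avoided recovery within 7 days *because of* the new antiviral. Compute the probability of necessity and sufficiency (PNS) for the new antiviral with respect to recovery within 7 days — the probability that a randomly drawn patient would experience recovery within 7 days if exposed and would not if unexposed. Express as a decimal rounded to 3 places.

p₁ = 0.55, p₀ = 0.24.
Under exogeneity and monotonicity, PNS = p₁ − p₀.
PNS = 0.55 − 0.24 = 0.31

PNS ≈ 0.310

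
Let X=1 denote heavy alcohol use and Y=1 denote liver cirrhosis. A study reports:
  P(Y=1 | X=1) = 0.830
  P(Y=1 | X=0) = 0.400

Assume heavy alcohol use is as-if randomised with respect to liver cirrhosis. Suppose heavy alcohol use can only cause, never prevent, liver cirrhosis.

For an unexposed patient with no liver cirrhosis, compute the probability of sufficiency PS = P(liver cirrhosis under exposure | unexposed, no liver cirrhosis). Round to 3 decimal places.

Let p₁ = 0.83, p₀ = 0.4.
Under exogeneity and monotonicity, PS = (p₁ − p₀) / (1 − p₀).
PS = (0.83 − 0.4) / (1 − 0.4) = 0.43 / 0.6 ≈ 0.7167

PS ≈ 0.717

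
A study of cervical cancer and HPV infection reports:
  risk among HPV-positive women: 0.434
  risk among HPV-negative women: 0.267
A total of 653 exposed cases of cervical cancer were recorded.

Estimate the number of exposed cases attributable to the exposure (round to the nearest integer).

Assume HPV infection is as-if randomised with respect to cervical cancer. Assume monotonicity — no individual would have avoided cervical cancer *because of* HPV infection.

about 251 cases

Let p₁ = 0.434, p₀ = 0.267.
PN = (p₁ − p₀)/p₁ = (0.434 − 0.267) / 0.434 ≈ 0.38479.
Attributable cases ≈ PN × (exposed cases) = 0.38479 × 653 ≈ 251.27.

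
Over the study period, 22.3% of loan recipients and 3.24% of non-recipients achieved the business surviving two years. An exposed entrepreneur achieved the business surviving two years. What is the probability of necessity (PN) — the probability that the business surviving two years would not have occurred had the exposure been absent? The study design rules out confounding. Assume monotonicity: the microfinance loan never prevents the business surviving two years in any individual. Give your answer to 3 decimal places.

PN ≈ 0.855

p₁ = 0.223, p₀ = 0.0324.
Under exogeneity and monotonicity, PN = (p₁ − p₀) / p₁.
PN = (0.223 − 0.0324) / 0.223 = 0.1906 / 0.223 ≈ 0.8547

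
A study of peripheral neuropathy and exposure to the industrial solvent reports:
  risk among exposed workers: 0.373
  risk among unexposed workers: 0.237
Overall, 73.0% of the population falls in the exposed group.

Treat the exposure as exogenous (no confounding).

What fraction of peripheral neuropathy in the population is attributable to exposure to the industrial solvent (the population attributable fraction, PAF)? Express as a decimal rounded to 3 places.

PAF ≈ 0.295

Let p₁ = 0.373, p₀ = 0.237.
Overall risk P(Y=1) = π·p₁ + (1−π)·p₀ = 0.73×0.373 + 0.27×0.237 = 0.33628.
Under exogeneity, PAF = [P(Y=1) − p₀] / P(Y=1).
PAF = (0.33628 − 0.237) / 0.33628 ≈ 0.2952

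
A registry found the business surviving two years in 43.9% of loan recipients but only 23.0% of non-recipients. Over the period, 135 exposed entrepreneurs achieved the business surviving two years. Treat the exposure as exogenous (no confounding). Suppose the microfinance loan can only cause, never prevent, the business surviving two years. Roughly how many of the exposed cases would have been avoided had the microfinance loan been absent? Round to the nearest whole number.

p₁ = 0.439, p₀ = 0.23.
PN = (p₁ − p₀)/p₁ = (0.439 − 0.23) / 0.439 ≈ 0.47608.
Attributable cases ≈ PN × (exposed cases) = 0.47608 × 135 ≈ 64.27.

about 64 cases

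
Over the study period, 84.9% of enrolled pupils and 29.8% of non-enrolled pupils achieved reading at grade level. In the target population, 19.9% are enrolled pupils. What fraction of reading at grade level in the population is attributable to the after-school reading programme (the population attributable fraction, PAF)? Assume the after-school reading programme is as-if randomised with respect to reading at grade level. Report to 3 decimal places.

p₁ = 0.849, p₀ = 0.298.
Overall risk P(Y=1) = π·p₁ + (1−π)·p₀ = 0.199×0.849 + 0.801×0.298 = 0.40765.
Under exogeneity, PAF = [P(Y=1) − p₀] / P(Y=1).
PAF = (0.40765 − 0.298) / 0.40765 ≈ 0.2690

PAF ≈ 0.269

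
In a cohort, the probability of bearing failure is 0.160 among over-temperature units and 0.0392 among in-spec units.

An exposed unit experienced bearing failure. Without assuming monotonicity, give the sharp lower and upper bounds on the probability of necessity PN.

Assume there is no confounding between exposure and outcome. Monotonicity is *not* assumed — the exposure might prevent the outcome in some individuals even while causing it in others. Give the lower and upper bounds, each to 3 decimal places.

Let p₁ = 0.16, p₀ = 0.0392.
Under exogeneity alone the bounds on PN are max{0,(p₁−p₀)/p₁} ≤ PN ≤ min{1,(1−p₀)/p₁}.
  lower = (p₁ − p₀)/p₁ = 0.1208 / 0.16 ≈ 0.7550
  upper = min{1, (1 − p₀)/p₁} = 0.9608 / 0.16 ≈ 6.0050 → capped at 1

0.755 ≤ PN ≤ 1.000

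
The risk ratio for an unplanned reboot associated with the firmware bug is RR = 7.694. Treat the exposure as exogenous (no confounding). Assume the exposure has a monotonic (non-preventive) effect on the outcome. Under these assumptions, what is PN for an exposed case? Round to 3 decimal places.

PN ≈ 0.870

Under exogeneity and monotonicity, PN = (RR − 1) / RR = 1 − 1/RR.
PN = (7.694 − 1) / 7.694 = 6.694 / 7.694 ≈ 0.8700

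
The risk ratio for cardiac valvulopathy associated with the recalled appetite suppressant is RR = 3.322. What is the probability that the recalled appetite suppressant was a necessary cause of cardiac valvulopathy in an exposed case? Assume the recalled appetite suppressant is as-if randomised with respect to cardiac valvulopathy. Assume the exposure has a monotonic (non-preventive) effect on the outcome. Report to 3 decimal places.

PN ≈ 0.699

Under exogeneity and monotonicity, PN = (RR − 1) / RR = 1 − 1/RR.
PN = (3.322 − 1) / 3.322 = 2.322 / 3.322 ≈ 0.6990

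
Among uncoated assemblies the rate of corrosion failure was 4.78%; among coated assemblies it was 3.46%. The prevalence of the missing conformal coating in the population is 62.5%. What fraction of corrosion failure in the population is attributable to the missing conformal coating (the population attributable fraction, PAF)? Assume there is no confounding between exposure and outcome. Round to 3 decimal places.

p₁ = 0.0478, p₀ = 0.0346.
Overall risk P(Y=1) = π·p₁ + (1−π)·p₀ = 0.625×0.0478 + 0.375×0.0346 = 0.04285.
Under exogeneity, PAF = [P(Y=1) − p₀] / P(Y=1).
PAF = (0.04285 − 0.0346) / 0.04285 ≈ 0.1925

PAF ≈ 0.193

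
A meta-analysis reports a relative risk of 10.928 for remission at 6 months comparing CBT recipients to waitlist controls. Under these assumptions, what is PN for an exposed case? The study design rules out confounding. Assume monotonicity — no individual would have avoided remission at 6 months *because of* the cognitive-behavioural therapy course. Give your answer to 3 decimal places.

Under exogeneity and monotonicity, PN = (RR − 1) / RR = 1 − 1/RR.
PN = (10.928 − 1) / 10.928 = 9.928 / 10.928 ≈ 0.9085

PN ≈ 0.908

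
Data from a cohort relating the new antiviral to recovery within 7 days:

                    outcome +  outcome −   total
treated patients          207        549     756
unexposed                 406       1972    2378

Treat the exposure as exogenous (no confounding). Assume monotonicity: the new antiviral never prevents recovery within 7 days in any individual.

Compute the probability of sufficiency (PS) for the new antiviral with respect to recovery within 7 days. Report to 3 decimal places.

p₁ = P(outcome | exposed) = 207/756 = 0.27381
p₀ = P(outcome | unexposed) = 406/2378 = 0.17073
Under exogeneity and monotonicity, PS = (p₁ − p₀)/(1 − p₀).
PS = (0.27381 − 0.17073) / 0.82927 ≈ 0.1243

PS ≈ 0.124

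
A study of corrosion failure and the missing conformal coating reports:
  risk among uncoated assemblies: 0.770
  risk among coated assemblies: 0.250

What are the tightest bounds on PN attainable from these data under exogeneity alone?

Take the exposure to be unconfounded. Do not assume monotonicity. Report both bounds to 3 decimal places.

Let p₁ = 0.77, p₀ = 0.25.
Under exogeneity alone the bounds on PN are max{0,(p₁−p₀)/p₁} ≤ PN ≤ min{1,(1−p₀)/p₁}.
  lower = (p₁ − p₀)/p₁ = 0.52 / 0.77 ≈ 0.6753
  upper = min{1, (1 − p₀)/p₁} = 0.75 / 0.77 ≈ 0.9740

0.675 ≤ PN ≤ 0.974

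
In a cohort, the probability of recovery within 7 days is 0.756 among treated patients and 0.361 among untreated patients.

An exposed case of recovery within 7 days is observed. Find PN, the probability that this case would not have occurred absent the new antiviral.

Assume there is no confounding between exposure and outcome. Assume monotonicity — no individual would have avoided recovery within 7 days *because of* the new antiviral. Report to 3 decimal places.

Let p₁ = 0.756, p₀ = 0.361.
Under exogeneity and monotonicity, PN = (p₁ − p₀) / p₁.
PN = (0.756 − 0.361) / 0.756 = 0.395 / 0.756 ≈ 0.5225

PN ≈ 0.522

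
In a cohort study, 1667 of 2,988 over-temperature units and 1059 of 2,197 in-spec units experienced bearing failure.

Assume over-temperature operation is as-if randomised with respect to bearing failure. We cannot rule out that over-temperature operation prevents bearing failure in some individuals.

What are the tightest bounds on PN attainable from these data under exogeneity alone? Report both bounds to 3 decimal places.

p₁ = P(outcome | exposed) = 1667/2988 = 0.5579
p₀ = P(outcome | unexposed) = 1059/2197 = 0.48202
Under exogeneity alone the bounds on PN are max{0,(p₁−p₀)/p₁} ≤ PN ≤ min{1,(1−p₀)/p₁}.
  lower = (p₁ − p₀)/p₁ = 0.075877 / 0.5579 ≈ 0.1360
  upper = min{1, (1 − p₀)/p₁} = 0.51798 / 0.5579 ≈ 0.9284

0.136 ≤ PN ≤ 0.928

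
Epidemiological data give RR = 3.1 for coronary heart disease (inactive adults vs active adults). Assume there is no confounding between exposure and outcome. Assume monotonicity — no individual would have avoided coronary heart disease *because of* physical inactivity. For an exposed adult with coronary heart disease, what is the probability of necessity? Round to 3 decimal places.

Under exogeneity and monotonicity, PN = (RR − 1) / RR = 1 − 1/RR.
PN = (3.1 − 1) / 3.1 = 2.1 / 3.1 ≈ 0.6774

PN ≈ 0.677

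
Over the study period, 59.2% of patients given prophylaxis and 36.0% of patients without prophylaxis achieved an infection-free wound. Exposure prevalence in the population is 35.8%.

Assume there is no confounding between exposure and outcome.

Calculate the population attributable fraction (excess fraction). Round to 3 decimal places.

p₁ = 0.592, p₀ = 0.36.
Overall risk P(Y=1) = π·p₁ + (1−π)·p₀ = 0.358×0.592 + 0.642×0.36 = 0.44306.
Under exogeneity, PAF = [P(Y=1) − p₀] / P(Y=1).
PAF = (0.44306 − 0.36) / 0.44306 ≈ 0.1875

PAF ≈ 0.187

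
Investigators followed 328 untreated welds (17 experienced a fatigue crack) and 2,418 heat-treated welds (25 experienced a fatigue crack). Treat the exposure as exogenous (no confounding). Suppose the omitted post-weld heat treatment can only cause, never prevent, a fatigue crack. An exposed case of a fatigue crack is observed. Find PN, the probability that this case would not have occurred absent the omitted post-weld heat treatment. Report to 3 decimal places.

p₁ = P(outcome | exposed) = 17/328 = 0.051829
p₀ = P(outcome | unexposed) = 25/2418 = 0.010339
Under exogeneity and monotonicity, PN = (p₁ − p₀) / p₁.
PN = (0.051829 − 0.010339) / 0.051829 = 0.04149 / 0.051829 ≈ 0.8005

PN ≈ 0.801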